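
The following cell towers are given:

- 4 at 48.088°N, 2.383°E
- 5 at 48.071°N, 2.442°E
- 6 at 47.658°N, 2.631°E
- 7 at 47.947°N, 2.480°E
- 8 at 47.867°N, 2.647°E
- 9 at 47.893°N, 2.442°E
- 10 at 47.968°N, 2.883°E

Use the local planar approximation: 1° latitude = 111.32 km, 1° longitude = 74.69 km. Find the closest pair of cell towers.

Pairwise distances:
4–5: 4.796 km
7–9: 6.648 km
5–7: 14.092 km
7–8: 15.326 km
8–9: 15.583 km
4–7: 17.287 km
5–9: 19.815 km
8–10: 20.907 km
4–9: 22.150 km
6–8: 23.297 km
5–8: 27.389 km
6–9: 29.726 km
7–10: 30.191 km
4–8: 31.529 km
9–10: 33.980 km
6–7: 34.091 km
5–10: 34.877 km
6–10: 39.308 km
4–10: 39.662 km
5–6: 48.094 km
4–6: 51.327 km
Closest pair: 4–5 at 4.796 km.

4 and 5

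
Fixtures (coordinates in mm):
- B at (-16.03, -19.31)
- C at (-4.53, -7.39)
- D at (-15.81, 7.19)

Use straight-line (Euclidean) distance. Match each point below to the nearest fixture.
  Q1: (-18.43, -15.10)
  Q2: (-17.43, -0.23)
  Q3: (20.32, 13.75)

Q1→B; Q2→D; Q3→C

Q1 at (-18.43, -15.10):
  B: 4.85 mm
  C: 15.90 mm
  D: 22.44 mm
  → nearest: B (4.85 mm)
Q2 at (-17.43, -0.23):
  B: 19.13 mm
  C: 14.75 mm
  D: 7.59 mm
  → nearest: D (7.59 mm)
Q3 at (20.32, 13.75):
  B: 49.14 mm
  C: 32.63 mm
  D: 36.72 mm
  → nearest: C (32.63 mm)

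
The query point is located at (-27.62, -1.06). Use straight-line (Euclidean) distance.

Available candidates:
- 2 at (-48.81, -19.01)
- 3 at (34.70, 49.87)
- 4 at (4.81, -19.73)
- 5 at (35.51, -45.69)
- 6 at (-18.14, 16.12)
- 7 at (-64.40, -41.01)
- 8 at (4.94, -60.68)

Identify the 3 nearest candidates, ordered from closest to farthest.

Distances from (-27.62, -1.06):
2: √((-21.19)² + (-17.95)²) = √(449.0161 + 322.2025) = 27.77
3: √((62.32)² + (50.93)²) = √(3883.7824 + 2593.8649) = 80.48
4: √((32.43)² + (-18.67)²) = √(1051.7049 + 348.5689) = 37.42
5: √((63.13)² + (-44.63)²) = √(3985.3969 + 1991.8369) = 77.31
6: √((9.48)² + (17.18)²) = √(89.8704 + 295.1524) = 19.62
7: √((-36.78)² + (-39.95)²) = √(1352.7684 + 1596.0025) = 54.30
8: √((32.56)² + (-59.62)²) = √(1060.1536 + 3554.5444) = 67.93
Sorted: 6 (19.62) < 2 (27.77) < 4 (37.42) < 7 (54.30) < 8 (67.93) < …

6, 2, 4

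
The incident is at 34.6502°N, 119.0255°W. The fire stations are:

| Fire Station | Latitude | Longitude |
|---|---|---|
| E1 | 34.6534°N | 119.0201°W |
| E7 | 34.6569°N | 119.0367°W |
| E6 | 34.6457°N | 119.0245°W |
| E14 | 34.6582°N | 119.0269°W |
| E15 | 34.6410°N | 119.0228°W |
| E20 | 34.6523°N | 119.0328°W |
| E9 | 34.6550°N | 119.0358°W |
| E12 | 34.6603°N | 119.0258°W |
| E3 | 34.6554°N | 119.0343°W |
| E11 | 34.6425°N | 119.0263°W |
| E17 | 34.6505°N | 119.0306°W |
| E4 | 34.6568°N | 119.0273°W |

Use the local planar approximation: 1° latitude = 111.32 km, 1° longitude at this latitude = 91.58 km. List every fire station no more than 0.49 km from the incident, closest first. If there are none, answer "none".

E17

Distances from 34.6502°N, 119.0255°W:
E1: 0.6095 km
E7: 1.2682 km
E6: 0.5092 km
E14: 0.8997 km
E15: 1.0536 km
E20: 0.7082 km
E9: 1.0841 km
E12: 1.1247 km
E3: 0.9923 km
E11: 0.8603 km
E17: 0.4683 km
E4: 0.7530 km
Threshold 0.49 km: E17 (0.4683 km) is within range.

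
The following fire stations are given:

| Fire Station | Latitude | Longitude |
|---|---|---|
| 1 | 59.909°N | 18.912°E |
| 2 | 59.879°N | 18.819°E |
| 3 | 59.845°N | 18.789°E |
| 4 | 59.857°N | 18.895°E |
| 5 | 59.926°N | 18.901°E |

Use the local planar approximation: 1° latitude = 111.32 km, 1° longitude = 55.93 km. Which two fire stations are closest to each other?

1 and 5

Pairwise distances:
1–2: √((-0.030·111.32)² + (-0.093·55.93)²) = √(11.15293 + 27.05550) = 6.181 km
1–3: √((-0.064·111.32)² + (-0.123·55.93)²) = √(50.75822 + 47.32601) = 9.904 km
1–4: √((-0.052·111.32)² + (-0.017·55.93)²) = √(33.50835 + 0.90404) = 5.866 km
1–5: √((0.017·111.32)² + (-0.011·55.93)²) = √(3.58133 + 0.37851) = 1.990 km
2–3: √((-0.034·111.32)² + (-0.030·55.93)²) = √(14.32532 + 2.81535) = 4.140 km
2–4: √((-0.022·111.32)² + (0.076·55.93)²) = √(5.99780 + 18.06828) = 4.906 km
2–5: √((0.047·111.32)² + (0.082·55.93)²) = √(27.37424 + 21.03378) = 6.958 km
3–4: √((0.012·111.32)² + (0.106·55.93)²) = √(1.78447 + 35.14806) = 6.077 km
3–5: √((0.081·111.32)² + (0.112·55.93)²) = √(81.30485 + 39.23970) = 10.979 km
4–5: √((0.069·111.32)² + (0.006·55.93)²) = √(58.99899 + 0.11261) = 7.688 km
Closest pair: 1–5 at 1.990 km.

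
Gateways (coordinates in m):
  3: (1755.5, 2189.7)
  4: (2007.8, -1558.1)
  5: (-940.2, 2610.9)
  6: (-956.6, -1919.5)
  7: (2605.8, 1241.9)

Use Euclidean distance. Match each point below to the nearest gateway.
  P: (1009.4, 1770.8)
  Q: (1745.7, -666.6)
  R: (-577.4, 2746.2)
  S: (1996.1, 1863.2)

P→3; Q→4; R→5; S→3

P at (1009.4, 1770.8):
  3: √((746.1)² + (418.9)²) = √(556665.210 + 175477.210) = 855.7 m
  4: √((998.4)² + (-3328.9)²) = √(996802.560 + 11081575.210) = 3475.4 m
  5: √((-1949.6)² + (840.1)²) = √(3800940.160 + 705768.010) = 2122.9 m
  6: √((-1966.0)² + (-3690.3)²) = √(3865156.000 + 13618314.090) = 4181.3 m
  7: √((1596.4)² + (-528.9)²) = √(2548492.960 + 279735.210) = 1681.7 m
  → nearest: 3 (855.7 m)
Q at (1745.7, -666.6):
  3: √((9.8)² + (2856.3)²) = √(96.040 + 8158449.690) = 2856.3 m
  4: √((262.1)² + (-891.5)²) = √(68696.410 + 794772.250) = 929.2 m
  5: √((-2685.9)² + (3277.5)²) = √(7214058.810 + 10742006.250) = 4237.5 m
  6: √((-2702.3)² + (-1252.9)²) = √(7302425.290 + 1569758.410) = 2978.6 m
  7: √((860.1)² + (1908.5)²) = √(739772.010 + 3642372.250) = 2093.4 m
  → nearest: 4 (929.2 m)
R at (-577.4, 2746.2):
  3: √((2332.9)² + (-556.5)²) = √(5442422.410 + 309692.250) = 2398.4 m
  4: √((2585.2)² + (-4304.3)²) = √(6683259.040 + 18526998.490) = 5021.0 m
  5: √((-362.8)² + (-135.3)²) = √(131623.840 + 18306.090) = 387.2 m
  6: √((-379.2)² + (-4665.7)²) = √(143792.640 + 21768756.490) = 4681.1 m
  7: √((3183.2)² + (-1504.3)²) = √(10132762.240 + 2262918.490) = 3520.8 m
  → nearest: 5 (387.2 m)
S at (1996.1, 1863.2):
  3: √((-240.6)² + (326.5)²) = √(57888.360 + 106602.250) = 405.6 m
  4: √((11.7)² + (-3421.3)²) = √(136.890 + 11705293.690) = 3421.3 m
  5: √((-2936.3)² + (747.7)²) = √(8621857.690 + 559055.290) = 3030.0 m
  6: √((-2952.7)² + (-3782.7)²) = √(8718437.290 + 14308819.290) = 4798.7 m
  7: √((609.7)² + (-621.3)²) = √(371734.090 + 386013.690) = 870.5 m
  → nearest: 3 (405.6 m)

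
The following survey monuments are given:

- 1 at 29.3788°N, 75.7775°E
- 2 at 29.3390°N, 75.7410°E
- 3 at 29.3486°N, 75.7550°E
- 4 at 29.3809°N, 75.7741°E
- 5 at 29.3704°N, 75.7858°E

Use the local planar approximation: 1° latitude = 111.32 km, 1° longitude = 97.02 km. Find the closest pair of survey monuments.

Pairwise distances:
1–4: √((0.0021·111.32)² + (-0.0034·97.02)²) = √(0.054649 + 0.108813) = 0.4043 km
1–5: √((-0.0084·111.32)² + (0.0083·97.02)²) = √(0.874390 + 0.648453) = 1.2340 km
4–5: √((-0.0105·111.32)² + (0.0117·97.02)²) = √(1.366234 + 1.288529) = 1.6293 km
2–3: √((0.0096·111.32)² + (0.0140·97.02)²) = √(1.142060 + 1.844925) = 1.7283 km
3–5: √((0.0218·111.32)² + (0.0308·97.02)²) = √(5.889242 + 8.929435) = 3.8495 km
1–3: √((-0.0302·111.32)² + (-0.0225·97.02)²) = √(11.302130 + 4.765271) = 4.0084 km
3–4: √((0.0323·111.32)² + (0.0191·97.02)²) = √(12.928598 + 3.433913) = 4.0451 km
2–5: √((0.0314·111.32)² + (0.0448·97.02)²) = √(12.218157 + 18.892027) = 5.5777 km
2–4: √((0.0419·111.32)² + (0.0331·97.02)²) = √(21.755769 + 10.312846) = 5.6629 km
1–2: √((-0.0398·111.32)² + (-0.0365·97.02)²) = √(19.629649 + 12.540310) = 5.6719 km
Closest pair: 1–4 at 0.4043 km.

1 and 4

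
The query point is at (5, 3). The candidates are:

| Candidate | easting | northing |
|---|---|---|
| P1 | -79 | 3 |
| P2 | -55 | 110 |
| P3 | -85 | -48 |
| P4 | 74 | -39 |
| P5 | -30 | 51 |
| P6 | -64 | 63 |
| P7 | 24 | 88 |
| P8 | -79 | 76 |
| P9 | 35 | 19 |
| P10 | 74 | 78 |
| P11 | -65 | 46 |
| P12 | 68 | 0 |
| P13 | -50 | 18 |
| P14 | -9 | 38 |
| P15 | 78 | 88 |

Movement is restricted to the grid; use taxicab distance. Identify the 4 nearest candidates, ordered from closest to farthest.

Distances from (5, 3):
P1: |-84| + |0| = 84 + 0 = 84
P2: |-60| + |107| = 60 + 107 = 167
P3: |-90| + |-51| = 90 + 51 = 141
P4: |69| + |-42| = 69 + 42 = 111
P5: |-35| + |48| = 35 + 48 = 83
P6: |-69| + |60| = 69 + 60 = 129
P7: |19| + |85| = 19 + 85 = 104
P8: |-84| + |73| = 84 + 73 = 157
P9: |30| + |16| = 30 + 16 = 46
P10: |69| + |75| = 69 + 75 = 144
P11: |-70| + |43| = 70 + 43 = 113
P12: |63| + |-3| = 63 + 3 = 66
P13: |-55| + |15| = 55 + 15 = 70
P14: |-14| + |35| = 14 + 35 = 49
P15: |73| + |85| = 73 + 85 = 158
Sorted: P9 (46) < P14 (49) < P12 (66) < P13 (70) < P5 (83) < P1 (84) < …

P9, P14, P12, P13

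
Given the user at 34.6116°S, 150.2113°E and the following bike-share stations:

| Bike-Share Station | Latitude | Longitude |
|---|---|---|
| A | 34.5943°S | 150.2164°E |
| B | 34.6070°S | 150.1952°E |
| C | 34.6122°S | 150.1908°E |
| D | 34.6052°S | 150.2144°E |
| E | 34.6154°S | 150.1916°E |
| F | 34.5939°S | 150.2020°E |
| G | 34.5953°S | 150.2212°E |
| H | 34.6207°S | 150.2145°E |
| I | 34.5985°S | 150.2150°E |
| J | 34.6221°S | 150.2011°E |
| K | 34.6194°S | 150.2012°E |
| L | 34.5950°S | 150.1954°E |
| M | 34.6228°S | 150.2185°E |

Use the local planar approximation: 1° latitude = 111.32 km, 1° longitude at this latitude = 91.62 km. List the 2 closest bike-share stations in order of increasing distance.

Distances from 34.6116°S, 150.2113°E:
A: 1.9817 km
B: 1.5614 km
C: 1.8794 km
D: 0.7670 km
E: 1.8538 km
F: 2.1467 km
G: 2.0286 km
H: 1.0546 km
I: 1.4972 km
J: 1.4965 km
K: 1.2689 km
L: 2.3531 km
M: 1.4105 km
Sorted: D (0.7670 km) < H (1.0546 km) < K (1.2689 km) < M (1.4105 km) < …

D, H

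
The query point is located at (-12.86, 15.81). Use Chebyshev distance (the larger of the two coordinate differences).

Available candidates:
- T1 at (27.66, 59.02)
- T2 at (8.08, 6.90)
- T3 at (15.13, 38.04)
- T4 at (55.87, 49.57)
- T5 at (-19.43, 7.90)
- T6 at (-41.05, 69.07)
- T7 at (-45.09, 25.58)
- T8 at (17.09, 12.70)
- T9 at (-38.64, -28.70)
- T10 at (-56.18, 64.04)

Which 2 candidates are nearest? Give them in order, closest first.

T5, T2

Distances from (-12.86, 15.81):
T1: max(|40.52|, |43.21|) = 43.21
T2: max(|20.94|, |-8.91|) = 20.94
T3: max(|27.99|, |22.23|) = 27.99
T4: max(|68.73|, |33.76|) = 68.73
T5: max(|-6.57|, |-7.91|) = 7.91
T6: max(|-28.19|, |53.26|) = 53.26
T7: max(|-32.23|, |9.77|) = 32.23
T8: max(|29.95|, |-3.11|) = 29.95
T9: max(|-25.78|, |-44.51|) = 44.51
T10: max(|-43.32|, |48.23|) = 48.23
Sorted: T5 (7.91) < T2 (20.94) < T3 (27.99) < T8 (29.95) < …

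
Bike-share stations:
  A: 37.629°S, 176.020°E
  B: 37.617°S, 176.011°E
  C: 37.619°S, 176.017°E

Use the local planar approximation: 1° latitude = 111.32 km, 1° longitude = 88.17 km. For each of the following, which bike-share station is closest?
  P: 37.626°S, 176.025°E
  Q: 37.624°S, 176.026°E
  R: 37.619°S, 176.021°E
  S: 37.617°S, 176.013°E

P at 37.626°S, 176.025°E:
  A: √((-0.003·111.32)² + (-0.005·88.17)²) = √(0.11153 + 0.19435) = 0.553 km
  B: √((0.009·111.32)² + (-0.014·88.17)²) = √(1.00376 + 1.52369) = 1.590 km
  C: √((0.007·111.32)² + (-0.008·88.17)²) = √(0.60721 + 0.49753) = 1.051 km
  → nearest: A (0.553 km)
Q at 37.624°S, 176.026°E:
  A: √((-0.005·111.32)² + (-0.006·88.17)²) = √(0.30980 + 0.27986) = 0.768 km
  B: √((0.007·111.32)² + (-0.015·88.17)²) = √(0.60721 + 1.74914) = 1.535 km
  C: √((0.005·111.32)² + (-0.009·88.17)²) = √(0.30980 + 0.62969) = 0.969 km
  → nearest: A (0.768 km)
R at 37.619°S, 176.021°E:
  A: √((-0.010·111.32)² + (-0.001·88.17)²) = √(1.23921 + 0.00777) = 1.117 km
  B: √((0.002·111.32)² + (-0.010·88.17)²) = √(0.04957 + 0.77739) = 0.909 km
  C: √((0.000·111.32)² + (-0.004·88.17)²) = √(0.00000 + 0.12438) = 0.353 km
  → nearest: C (0.353 km)
S at 37.617°S, 176.013°E:
  A: √((-0.012·111.32)² + (0.007·88.17)²) = √(1.78447 + 0.38092) = 1.472 km
  B: √((0.000·111.32)² + (-0.002·88.17)²) = √(0.00000 + 0.03110) = 0.176 km
  C: √((-0.002·111.32)² + (0.004·88.17)²) = √(0.04957 + 0.12438) = 0.417 km
  → nearest: B (0.176 km)

P→A; Q→A; R→C; S→B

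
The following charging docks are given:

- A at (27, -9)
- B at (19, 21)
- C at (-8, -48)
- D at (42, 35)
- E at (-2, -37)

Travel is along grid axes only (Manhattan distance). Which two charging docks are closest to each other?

C and E

Pairwise distances:
A–B: 38
A–C: 74
A–D: 59
A–E: 57
B–C: 96
B–D: 37
B–E: 79
C–D: 133
C–E: 17
D–E: 116
Closest pair: C–E at 17.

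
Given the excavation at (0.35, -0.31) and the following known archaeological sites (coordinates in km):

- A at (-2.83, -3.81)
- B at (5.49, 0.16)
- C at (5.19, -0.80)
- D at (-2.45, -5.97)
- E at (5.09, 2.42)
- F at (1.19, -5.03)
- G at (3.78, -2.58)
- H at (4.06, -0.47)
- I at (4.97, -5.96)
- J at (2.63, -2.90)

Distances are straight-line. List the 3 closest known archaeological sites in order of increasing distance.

Distances from (0.35, -0.31):
A: √((-3.18)² + (-3.50)²) = √(10.1124 + 12.2500) = 4.73 km
B: √((5.14)² + (0.47)²) = √(26.4196 + 0.2209) = 5.16 km
C: √((4.84)² + (-0.49)²) = √(23.4256 + 0.2401) = 4.86 km
D: √((-2.80)² + (-5.66)²) = √(7.8400 + 32.0356) = 6.31 km
E: √((4.74)² + (2.73)²) = √(22.4676 + 7.4529) = 5.47 km
F: √((0.84)² + (-4.72)²) = √(0.7056 + 22.2784) = 4.79 km
G: √((3.43)² + (-2.27)²) = √(11.7649 + 5.1529) = 4.11 km
H: √((3.71)² + (-0.16)²) = √(13.7641 + 0.0256) = 3.71 km
I: √((4.62)² + (-5.65)²) = √(21.3444 + 31.9225) = 7.30 km
J: √((2.28)² + (-2.59)²) = √(5.1984 + 6.7081) = 3.45 km
Sorted: J (3.45 km) < H (3.71 km) < G (4.11 km) < A (4.73 km) < F (4.79 km) < …

J, H, G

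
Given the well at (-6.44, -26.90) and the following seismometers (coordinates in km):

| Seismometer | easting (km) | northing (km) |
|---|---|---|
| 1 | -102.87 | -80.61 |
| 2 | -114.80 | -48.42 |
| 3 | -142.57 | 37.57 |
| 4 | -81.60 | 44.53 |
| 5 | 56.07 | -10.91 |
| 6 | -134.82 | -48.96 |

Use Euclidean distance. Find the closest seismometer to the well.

5

Distances from (-6.44, -26.90):
1: 110.38 km
2: 110.48 km
3: 150.62 km
4: 103.69 km
5: 64.52 km
6: 130.26 km
Minimum: 5 at 64.52 km.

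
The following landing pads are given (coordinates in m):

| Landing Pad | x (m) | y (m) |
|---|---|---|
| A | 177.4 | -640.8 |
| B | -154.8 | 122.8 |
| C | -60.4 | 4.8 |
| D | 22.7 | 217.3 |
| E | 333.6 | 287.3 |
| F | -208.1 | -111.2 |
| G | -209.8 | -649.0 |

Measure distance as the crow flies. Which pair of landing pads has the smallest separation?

Pairwise distances:
A–B: 832.7 m
A–C: 688.0 m
A–D: 871.9 m
A–E: 941.2 m
A–F: 655.0 m
A–G: 387.3 m
B–C: 151.1 m
B–D: 201.1 m
B–E: 515.4 m
B–F: 240.0 m
B–G: 773.8 m
C–D: 228.2 m
C–E: 484.8 m
C–F: 187.8 m
C–G: 670.7 m
D–E: 318.7 m
D–F: 401.5 m
D–G: 897.0 m
E–F: 672.5 m
E–G: 1082.6 m
F–G: 537.8 m
Closest pair: B–C at 151.1 m.

B and C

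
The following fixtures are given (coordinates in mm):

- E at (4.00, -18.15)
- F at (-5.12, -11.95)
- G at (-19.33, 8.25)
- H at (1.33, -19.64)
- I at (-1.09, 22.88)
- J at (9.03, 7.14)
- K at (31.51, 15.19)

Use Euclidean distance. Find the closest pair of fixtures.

Pairwise distances:
E–F: √((-9.12)² + (6.20)²) = √(83.1744 + 38.4400) = 11.03 mm
E–G: √((-23.33)² + (26.40)²) = √(544.2889 + 696.9600) = 35.23 mm
E–H: √((-2.67)² + (-1.49)²) = √(7.1289 + 2.2201) = 3.06 mm
E–I: √((-5.09)² + (41.03)²) = √(25.9081 + 1683.4609) = 41.34 mm
E–J: √((5.03)² + (25.29)²) = √(25.3009 + 639.5841) = 25.79 mm
E–K: √((27.51)² + (33.34)²) = √(756.8001 + 1111.5556) = 43.22 mm
F–G: √((-14.21)² + (20.20)²) = √(201.9241 + 408.0400) = 24.70 mm
F–H: √((6.45)² + (-7.69)²) = √(41.6025 + 59.1361) = 10.04 mm
F–I: √((4.03)² + (34.83)²) = √(16.2409 + 1213.1289) = 35.06 mm
F–J: √((14.15)² + (19.09)²) = √(200.2225 + 364.4281) = 23.76 mm
F–K: √((36.63)² + (27.14)²) = √(1341.7569 + 736.5796) = 45.59 mm
G–H: √((20.66)² + (-27.89)²) = √(426.8356 + 777.8521) = 34.71 mm
G–I: √((18.24)² + (14.63)²) = √(332.6976 + 214.0369) = 23.38 mm
G–J: √((28.36)² + (-1.11)²) = √(804.2896 + 1.2321) = 28.38 mm
G–K: √((50.84)² + (6.94)²) = √(2584.7056 + 48.1636) = 51.31 mm
H–I: √((-2.42)² + (42.52)²) = √(5.8564 + 1807.9504) = 42.59 mm
H–J: √((7.70)² + (26.78)²) = √(59.2900 + 717.1684) = 27.87 mm
H–K: √((30.18)² + (34.83)²) = √(910.8324 + 1213.1289) = 46.09 mm
I–J: √((10.12)² + (-15.74)²) = √(102.4144 + 247.7476) = 18.71 mm
I–K: √((32.60)² + (-7.69)²) = √(1062.7600 + 59.1361) = 33.49 mm
J–K: √((22.48)² + (8.05)²) = √(505.3504 + 64.8025) = 23.88 mm
Closest pair: E–H at 3.06 mm.

E and H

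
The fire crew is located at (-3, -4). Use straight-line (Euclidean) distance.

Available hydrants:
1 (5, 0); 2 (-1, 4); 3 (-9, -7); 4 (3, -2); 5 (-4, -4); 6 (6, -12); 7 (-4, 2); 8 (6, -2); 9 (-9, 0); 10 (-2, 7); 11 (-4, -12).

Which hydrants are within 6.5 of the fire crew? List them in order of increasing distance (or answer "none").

5, 7, 4

Distances from (-3, -4):
1: √((8)² + (4)²) = √(64.000 + 16.000) = 8.9
2: √((2)² + (8)²) = √(4.000 + 64.000) = 8.2
3: √((-6)² + (-3)²) = √(36.000 + 9.000) = 6.7
4: √((6)² + (2)²) = √(36.000 + 4.000) = 6.3
5: √((-1)² + (0)²) = √(1.000 + 0.000) = 1.0
6: √((9)² + (-8)²) = √(81.000 + 64.000) = 12.0
7: √((-1)² + (6)²) = √(1.000 + 36.000) = 6.1
8: √((9)² + (2)²) = √(81.000 + 4.000) = 9.2
9: √((-6)² + (4)²) = √(36.000 + 16.000) = 7.2
10: √((1)² + (11)²) = √(1.000 + 121.000) = 11.0
11: √((-1)² + (-8)²) = √(1.000 + 64.000) = 8.1
Threshold 6.5: 5 (1.0), 7 (6.1), 4 (6.3) are within range.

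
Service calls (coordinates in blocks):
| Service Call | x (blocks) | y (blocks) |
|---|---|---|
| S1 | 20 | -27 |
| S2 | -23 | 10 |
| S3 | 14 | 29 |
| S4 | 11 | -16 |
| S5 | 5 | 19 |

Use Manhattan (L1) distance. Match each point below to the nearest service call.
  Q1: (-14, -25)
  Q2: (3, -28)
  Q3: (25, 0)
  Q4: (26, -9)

Q1→S4; Q2→S1; Q3→S4; Q4→S4

Q1 at (-14, -25):
  S1: 36 blocks
  S2: 44 blocks
  S3: 82 blocks
  S4: 34 blocks
  S5: 63 blocks
  → nearest: S4 (34 blocks)
Q2 at (3, -28):
  S1: 18 blocks
  S2: 64 blocks
  S3: 68 blocks
  S4: 20 blocks
  S5: 49 blocks
  → nearest: S1 (18 blocks)
Q3 at (25, 0):
  S1: 32 blocks
  S2: 58 blocks
  S3: 40 blocks
  S4: 30 blocks
  S5: 39 blocks
  → nearest: S4 (30 blocks)
Q4 at (26, -9):
  S1: 24 blocks
  S2: 68 blocks
  S3: 50 blocks
  S4: 22 blocks
  S5: 49 blocks
  → nearest: S4 (22 blocks)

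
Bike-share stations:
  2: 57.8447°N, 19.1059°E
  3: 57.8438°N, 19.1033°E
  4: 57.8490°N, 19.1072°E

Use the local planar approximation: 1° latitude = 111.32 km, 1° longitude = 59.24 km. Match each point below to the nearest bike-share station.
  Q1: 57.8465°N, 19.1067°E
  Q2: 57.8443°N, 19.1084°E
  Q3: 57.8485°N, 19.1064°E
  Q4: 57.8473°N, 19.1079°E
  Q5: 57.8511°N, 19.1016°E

Q1 at 57.8465°N, 19.1067°E:
  2: 0.2059 km
  3: 0.3618 km
  4: 0.2799 km
  → nearest: 2 (0.2059 km)
Q2 at 57.8443°N, 19.1084°E:
  2: 0.1546 km
  3: 0.3072 km
  4: 0.5280 km
  → nearest: 2 (0.1546 km)
Q3 at 57.8485°N, 19.1064°E:
  2: 0.4241 km
  3: 0.5545 km
  4: 0.0731 km
  → nearest: 4 (0.0731 km)
Q4 at 57.8473°N, 19.1079°E:
  2: 0.3127 km
  3: 0.4755 km
  4: 0.1937 km
  → nearest: 4 (0.1937 km)
Q5 at 57.8511°N, 19.1016°E:
  2: 0.7566 km
  3: 0.8189 km
  4: 0.4058 km
  → nearest: 4 (0.4058 km)

Q1→2; Q2→2; Q3→4; Q4→4; Q5→4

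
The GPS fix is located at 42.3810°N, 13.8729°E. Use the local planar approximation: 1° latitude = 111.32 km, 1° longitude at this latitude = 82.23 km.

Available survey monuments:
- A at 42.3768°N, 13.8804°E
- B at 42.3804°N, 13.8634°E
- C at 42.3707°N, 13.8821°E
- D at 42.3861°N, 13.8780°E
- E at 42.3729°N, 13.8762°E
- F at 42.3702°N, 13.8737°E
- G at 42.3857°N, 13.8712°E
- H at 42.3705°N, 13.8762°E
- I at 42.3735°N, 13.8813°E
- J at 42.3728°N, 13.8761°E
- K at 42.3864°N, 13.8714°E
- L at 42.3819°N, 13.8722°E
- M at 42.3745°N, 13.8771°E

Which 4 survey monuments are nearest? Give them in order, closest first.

Distances from 42.3810°N, 13.8729°E:
A: √((-0.0042·111.32)² + (0.0075·82.23)²) = √(0.218597 + 0.380350) = 0.7739 km
B: √((-0.0006·111.32)² + (-0.0095·82.23)²) = √(0.004461 + 0.610250) = 0.7840 km
C: √((-0.0103·111.32)² + (0.0092·82.23)²) = √(1.314682 + 0.572316) = 1.3737 km
D: √((0.0051·111.32)² + (0.0051·82.23)²) = √(0.322320 + 0.175874) = 0.7058 km
E: √((-0.0081·111.32)² + (0.0033·82.23)²) = √(0.813048 + 0.073636) = 0.9416 km
F: √((-0.0108·111.32)² + (0.0008·82.23)²) = √(1.445419 + 0.004328) = 1.2041 km
G: √((0.0047·111.32)² + (-0.0017·82.23)²) = √(0.273742 + 0.019542) = 0.5416 km
H: √((-0.0105·111.32)² + (0.0033·82.23)²) = √(1.366234 + 0.073636) = 1.1999 km
I: √((-0.0075·111.32)² + (0.0084·82.23)²) = √(0.697058 + 0.477111) = 1.0836 km
J: √((-0.0082·111.32)² + (0.0032·82.23)²) = √(0.833248 + 0.069241) = 0.9500 km
K: √((0.0054·111.32)² + (-0.0015·82.23)²) = √(0.361355 + 0.015214) = 0.6137 km
L: √((0.0009·111.32)² + (-0.0007·82.23)²) = √(0.010038 + 0.003313) = 0.1155 km
M: √((-0.0065·111.32)² + (0.0042·82.23)²) = √(0.523568 + 0.119278) = 0.8018 km
Sorted: L (0.1155 km) < G (0.5416 km) < K (0.6137 km) < D (0.7058 km) < A (0.7739 km) < B (0.7840 km) < …

L, G, K, D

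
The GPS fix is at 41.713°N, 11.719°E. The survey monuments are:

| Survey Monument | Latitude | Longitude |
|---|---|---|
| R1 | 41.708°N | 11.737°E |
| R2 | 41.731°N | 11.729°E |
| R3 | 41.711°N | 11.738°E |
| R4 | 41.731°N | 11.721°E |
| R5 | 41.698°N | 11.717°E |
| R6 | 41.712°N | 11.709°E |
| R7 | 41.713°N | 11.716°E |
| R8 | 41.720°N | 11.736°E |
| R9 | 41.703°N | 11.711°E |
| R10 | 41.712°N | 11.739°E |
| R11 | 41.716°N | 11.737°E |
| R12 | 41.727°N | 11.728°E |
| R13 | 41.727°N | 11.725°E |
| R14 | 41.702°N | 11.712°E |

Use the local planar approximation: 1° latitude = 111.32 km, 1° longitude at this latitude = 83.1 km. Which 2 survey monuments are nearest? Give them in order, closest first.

R7, R6

Distances from 41.713°N, 11.719°E:
R1: √((-0.005·111.32)² + (0.018·83.1)²) = √(0.30980 + 2.23742) = 1.596 km
R2: √((0.018·111.32)² + (0.010·83.1)²) = √(4.01505 + 0.69056) = 2.169 km
R3: √((-0.002·111.32)² + (0.019·83.1)²) = √(0.04957 + 2.49293) = 1.595 km
R4: √((0.018·111.32)² + (0.002·83.1)²) = √(4.01505 + 0.02762) = 2.011 km
R5: √((-0.015·111.32)² + (-0.002·83.1)²) = √(2.78823 + 0.02762) = 1.678 km
R6: √((-0.001·111.32)² + (-0.010·83.1)²) = √(0.01239 + 0.69056) = 0.838 km
R7: √((0.000·111.32)² + (-0.003·83.1)²) = √(0.00000 + 0.06215) = 0.249 km
R8: √((0.007·111.32)² + (0.017·83.1)²) = √(0.60721 + 1.99572) = 1.613 km
R9: √((-0.010·111.32)² + (-0.008·83.1)²) = √(1.23921 + 0.44196) = 1.297 km
R10: √((-0.001·111.32)² + (0.020·83.1)²) = √(0.01239 + 2.76224) = 1.666 km
R11: √((0.003·111.32)² + (0.018·83.1)²) = √(0.11153 + 2.23742) = 1.533 km
R12: √((0.014·111.32)² + (0.009·83.1)²) = √(2.42886 + 0.55935) = 1.729 km
R13: √((0.014·111.32)² + (0.006·83.1)²) = √(2.42886 + 0.24860) = 1.636 km
R14: √((-0.011·111.32)² + (-0.007·83.1)²) = √(1.49945 + 0.33837) = 1.356 km
Sorted: R7 (0.249 km) < R6 (0.838 km) < R9 (1.297 km) < R14 (1.356 km) < …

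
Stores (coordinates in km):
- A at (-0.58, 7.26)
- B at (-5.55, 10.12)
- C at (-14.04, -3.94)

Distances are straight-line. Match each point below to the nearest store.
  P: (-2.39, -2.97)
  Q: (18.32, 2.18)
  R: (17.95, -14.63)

P→A; Q→A; R→A

P at (-2.39, -2.97):
  A: √((1.81)² + (10.23)²) = √(3.2761 + 104.6529) = 10.39 km
  B: √((-3.16)² + (13.09)²) = √(9.9856 + 171.3481) = 13.47 km
  C: √((-11.65)² + (-0.97)²) = √(135.7225 + 0.9409) = 11.69 km
  → nearest: A (10.39 km)
Q at (18.32, 2.18):
  A: √((-18.90)² + (5.08)²) = √(357.2100 + 25.8064) = 19.57 km
  B: √((-23.87)² + (7.94)²) = √(569.7769 + 63.0436) = 25.16 km
  C: √((-32.36)² + (-6.12)²) = √(1047.1696 + 37.4544) = 32.93 km
  → nearest: A (19.57 km)
R at (17.95, -14.63):
  A: √((-18.53)² + (21.89)²) = √(343.3609 + 479.1721) = 28.68 km
  B: √((-23.50)² + (24.75)²) = √(552.2500 + 612.5625) = 34.13 km
  C: √((-31.99)² + (10.69)²) = √(1023.3601 + 114.2761) = 33.73 km
  → nearest: A (28.68 km)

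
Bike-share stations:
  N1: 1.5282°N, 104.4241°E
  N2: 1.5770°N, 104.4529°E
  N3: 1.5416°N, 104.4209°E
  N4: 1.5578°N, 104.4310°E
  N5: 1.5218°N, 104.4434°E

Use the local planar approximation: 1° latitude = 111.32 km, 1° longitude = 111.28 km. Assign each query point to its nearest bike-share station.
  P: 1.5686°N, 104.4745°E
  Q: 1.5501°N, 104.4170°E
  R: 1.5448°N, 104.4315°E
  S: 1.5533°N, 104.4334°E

P at 1.5686°N, 104.4745°E:
  N1: 7.1890 km
  N2: 2.5791 km
  N3: 6.6791 km
  N4: 4.9877 km
  N5: 6.2545 km
  → nearest: N2 (2.5791 km)
Q at 1.5501°N, 104.4170°E:
  N1: 2.5627 km
  N2: 4.9927 km
  N3: 1.0410 km
  N4: 1.7782 km
  N5: 4.3076 km
  → nearest: N3 (1.0410 km)
R at 1.5448°N, 104.4315°E:
  N1: 2.0231 km
  N2: 4.3035 km
  N3: 1.2322 km
  N4: 1.4482 km
  N5: 2.8825 km
  → nearest: N3 (1.2322 km)
S at 1.5533°N, 104.4334°E:
  N1: 2.9796 km
  N2: 3.4160 km
  N3: 1.9056 km
  N4: 0.5677 km
  N5: 3.6789 km
  → nearest: N4 (0.5677 km)

P→N2; Q→N3; R→N3; S→N4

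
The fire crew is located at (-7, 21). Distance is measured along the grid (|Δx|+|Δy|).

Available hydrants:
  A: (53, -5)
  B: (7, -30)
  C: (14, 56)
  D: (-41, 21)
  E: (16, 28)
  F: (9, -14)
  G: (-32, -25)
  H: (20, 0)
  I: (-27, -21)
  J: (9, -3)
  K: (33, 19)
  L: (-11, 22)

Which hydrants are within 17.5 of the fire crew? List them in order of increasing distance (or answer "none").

Distances from (-7, 21):
A: |60| + |-26| = 60 + 26 = 86
B: |14| + |-51| = 14 + 51 = 65
C: |21| + |35| = 21 + 35 = 56
D: |-34| + |0| = 34 + 0 = 34
E: |23| + |7| = 23 + 7 = 30
F: |16| + |-35| = 16 + 35 = 51
G: |-25| + |-46| = 25 + 46 = 71
H: |27| + |-21| = 27 + 21 = 48
I: |-20| + |-42| = 20 + 42 = 62
J: |16| + |-24| = 16 + 24 = 40
K: |40| + |-2| = 40 + 2 = 42
L: |-4| + |1| = 4 + 1 = 5
Threshold 17.5: L (5) is within range.

L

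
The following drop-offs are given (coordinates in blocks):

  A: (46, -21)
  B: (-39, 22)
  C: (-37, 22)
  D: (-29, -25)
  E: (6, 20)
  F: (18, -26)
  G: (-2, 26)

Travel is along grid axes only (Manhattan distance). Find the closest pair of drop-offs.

B and C

Pairwise distances:
A–B: |-85| + |43| = 85 + 43 = 128 blocks
A–C: |-83| + |43| = 83 + 43 = 126 blocks
A–D: |-75| + |-4| = 75 + 4 = 79 blocks
A–E: |-40| + |41| = 40 + 41 = 81 blocks
A–F: |-28| + |-5| = 28 + 5 = 33 blocks
A–G: |-48| + |47| = 48 + 47 = 95 blocks
B–C: |2| + |0| = 2 + 0 = 2 blocks
B–D: |10| + |-47| = 10 + 47 = 57 blocks
B–E: |45| + |-2| = 45 + 2 = 47 blocks
B–F: |57| + |-48| = 57 + 48 = 105 blocks
B–G: |37| + |4| = 37 + 4 = 41 blocks
C–D: |8| + |-47| = 8 + 47 = 55 blocks
C–E: |43| + |-2| = 43 + 2 = 45 blocks
C–F: |55| + |-48| = 55 + 48 = 103 blocks
C–G: |35| + |4| = 35 + 4 = 39 blocks
D–E: |35| + |45| = 35 + 45 = 80 blocks
D–F: |47| + |-1| = 47 + 1 = 48 blocks
D–G: |27| + |51| = 27 + 51 = 78 blocks
E–F: |12| + |-46| = 12 + 46 = 58 blocks
E–G: |-8| + |6| = 8 + 6 = 14 blocks
F–G: |-20| + |52| = 20 + 52 = 72 blocks
Closest pair: B–C at 2 blocks.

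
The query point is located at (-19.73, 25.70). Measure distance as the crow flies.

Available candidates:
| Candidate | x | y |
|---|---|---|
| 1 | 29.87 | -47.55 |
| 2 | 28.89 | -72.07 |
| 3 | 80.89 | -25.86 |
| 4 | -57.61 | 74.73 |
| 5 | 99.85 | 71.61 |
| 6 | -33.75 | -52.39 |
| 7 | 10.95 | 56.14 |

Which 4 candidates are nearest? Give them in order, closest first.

7, 4, 6, 1

Distances from (-19.73, 25.70):
1: √((49.60)² + (-73.25)²) = √(2460.1600 + 5365.5625) = 88.46
2: √((48.62)² + (-97.77)²) = √(2363.9044 + 9558.9729) = 109.19
3: √((100.62)² + (-51.56)²) = √(10124.3844 + 2658.4336) = 113.06
4: √((-37.88)² + (49.03)²) = √(1434.8944 + 2403.9409) = 61.96
5: √((119.58)² + (45.91)²) = √(14299.3764 + 2107.7281) = 128.09
6: √((-14.02)² + (-78.09)²) = √(196.5604 + 6098.0481) = 79.34
7: √((30.68)² + (30.44)²) = √(941.2624 + 926.5936) = 43.22
Sorted: 7 (43.22) < 4 (61.96) < 6 (79.34) < 1 (88.46) < 2 (109.19) < 3 (113.06) < …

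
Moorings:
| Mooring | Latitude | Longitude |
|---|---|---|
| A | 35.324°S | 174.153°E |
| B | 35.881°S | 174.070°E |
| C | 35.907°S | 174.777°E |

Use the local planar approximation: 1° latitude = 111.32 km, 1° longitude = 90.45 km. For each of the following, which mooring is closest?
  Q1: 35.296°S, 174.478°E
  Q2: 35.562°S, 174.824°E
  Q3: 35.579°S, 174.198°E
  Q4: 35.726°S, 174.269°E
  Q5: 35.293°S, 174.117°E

Q1→A; Q2→C; Q3→A; Q4→B; Q5→A

Q1 at 35.296°S, 174.478°E:
  A: √((-0.028·111.32)² + (-0.325·90.45)²) = √(9.71544 + 864.13951) = 29.561 km
  B: √((-0.585·111.32)² + (-0.408·90.45)²) = √(4240.90093 + 1361.87569) = 74.852 km
  C: √((-0.611·111.32)² + (0.299·90.45)²) = √(4626.24699 + 731.40768) = 73.196 km
  → nearest: A (29.561 km)
Q2 at 35.562°S, 174.824°E:
  A: √((0.238·111.32)² + (-0.671·90.45)²) = √(701.94051 + 3683.51279) = 66.223 km
  B: √((-0.319·111.32)² + (-0.754·90.45)²) = √(1261.03680 + 4651.14452) = 76.891 km
  C: √((-0.345·111.32)² + (-0.047·90.45)²) = √(1474.97475 + 18.07228) = 38.640 km
  → nearest: C (38.640 km)
Q3 at 35.579°S, 174.198°E:
  A: √((0.255·111.32)² + (-0.045·90.45)²) = √(805.79906 + 16.56694) = 28.677 km
  B: √((-0.302·111.32)² + (-0.128·90.45)²) = √(1130.21296 + 134.04082) = 35.556 km
  C: √((-0.328·111.32)² + (0.579·90.45)²) = √(1333.19625 + 2742.67451) = 63.843 km
  → nearest: A (28.677 km)
Q4 at 35.726°S, 174.269°E:
  A: √((0.402·111.32)² + (-0.116·90.45)²) = √(2002.61978 + 110.08626) = 45.964 km
  B: √((-0.155·111.32)² + (-0.199·90.45)²) = √(297.72122 + 323.98380) = 24.934 km
  C: √((-0.181·111.32)² + (0.508·90.45)²) = √(405.97898 + 2111.27384) = 50.172 km
  → nearest: B (24.934 km)
Q5 at 35.293°S, 174.117°E:
  A: √((-0.031·111.32)² + (0.036·90.45)²) = √(11.90885 + 10.60284) = 4.745 km
  B: √((-0.588·111.32)² + (-0.047·90.45)²) = √(4284.50888 + 18.07228) = 65.594 km
  C: √((-0.614·111.32)² + (0.660·90.45)²) = √(4671.78812 + 3563.73181) = 90.750 km
  → nearest: A (4.745 km)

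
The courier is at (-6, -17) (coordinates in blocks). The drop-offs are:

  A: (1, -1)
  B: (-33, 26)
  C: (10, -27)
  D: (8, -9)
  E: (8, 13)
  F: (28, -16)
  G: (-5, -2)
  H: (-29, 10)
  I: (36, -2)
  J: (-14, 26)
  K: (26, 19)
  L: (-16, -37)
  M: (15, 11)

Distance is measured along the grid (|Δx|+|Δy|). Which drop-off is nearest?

G

Distances from (-6, -17):
A: |7| + |16| = 7 + 16 = 23 blocks
B: |-27| + |43| = 27 + 43 = 70 blocks
C: |16| + |-10| = 16 + 10 = 26 blocks
D: |14| + |8| = 14 + 8 = 22 blocks
E: |14| + |30| = 14 + 30 = 44 blocks
F: |34| + |1| = 34 + 1 = 35 blocks
G: |1| + |15| = 1 + 15 = 16 blocks
H: |-23| + |27| = 23 + 27 = 50 blocks
I: |42| + |15| = 42 + 15 = 57 blocks
J: |-8| + |43| = 8 + 43 = 51 blocks
K: |32| + |36| = 32 + 36 = 68 blocks
L: |-10| + |-20| = 10 + 20 = 30 blocks
M: |21| + |28| = 21 + 28 = 49 blocks
Minimum: G at 16 blocks.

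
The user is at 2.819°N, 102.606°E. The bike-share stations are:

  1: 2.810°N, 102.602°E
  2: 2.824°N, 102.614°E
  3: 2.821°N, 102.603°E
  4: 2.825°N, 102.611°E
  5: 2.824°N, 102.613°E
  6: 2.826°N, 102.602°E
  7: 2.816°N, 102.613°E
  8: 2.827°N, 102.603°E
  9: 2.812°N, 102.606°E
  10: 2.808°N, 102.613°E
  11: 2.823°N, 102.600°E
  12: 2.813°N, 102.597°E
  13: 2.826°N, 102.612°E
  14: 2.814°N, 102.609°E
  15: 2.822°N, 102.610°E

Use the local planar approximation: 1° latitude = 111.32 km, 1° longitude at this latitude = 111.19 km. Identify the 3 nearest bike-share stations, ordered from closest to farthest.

Distances from 2.819°N, 102.606°E:
1: 1.096 km
2: 1.049 km
3: 0.401 km
4: 0.869 km
5: 0.957 km
6: 0.897 km
7: 0.847 km
8: 0.951 km
9: 0.779 km
10: 1.451 km
11: 0.802 km
12: 1.203 km
13: 1.026 km
14: 0.649 km
15: 0.556 km
Sorted: 3 (0.401 km) < 15 (0.556 km) < 14 (0.649 km) < 9 (0.779 km) < 11 (0.802 km) < …

3, 15, 14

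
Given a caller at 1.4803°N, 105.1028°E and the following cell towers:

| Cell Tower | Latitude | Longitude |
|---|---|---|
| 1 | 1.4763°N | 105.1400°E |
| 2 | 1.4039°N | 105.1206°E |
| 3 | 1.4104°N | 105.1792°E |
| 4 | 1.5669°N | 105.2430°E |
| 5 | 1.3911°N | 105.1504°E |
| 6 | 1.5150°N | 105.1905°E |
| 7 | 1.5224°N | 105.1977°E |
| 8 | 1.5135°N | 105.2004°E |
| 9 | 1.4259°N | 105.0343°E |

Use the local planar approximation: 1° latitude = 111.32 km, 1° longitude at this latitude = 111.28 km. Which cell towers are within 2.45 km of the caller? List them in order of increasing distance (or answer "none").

Distances from 1.4803°N, 105.1028°E:
1: √((-0.0040·111.32)² + (0.0372·111.28)²) = √(0.198274 + 17.136421) = 4.1635 km
2: √((-0.0764·111.32)² + (0.0178·111.28)²) = √(72.332440 + 3.923505) = 8.7325 km
3: √((-0.0699·111.32)² + (0.0764·111.28)²) = √(60.548132 + 72.280467) = 11.5251 km
4: √((0.0866·111.32)² + (0.1402·111.28)²) = √(92.935615 + 243.405429) = 18.3396 km
5: √((-0.0892·111.32)² + (0.0476·111.28)²) = √(98.599816 + 28.057446) = 11.2542 km
6: √((0.0347·111.32)² + (0.0877·111.28)²) = √(14.921255 + 95.243078) = 10.4959 km
7: √((0.0421·111.32)² + (0.0949·111.28)²) = √(21.963957 + 111.523569) = 11.5537 km
8: √((0.0332·111.32)² + (0.0976·111.28)²) = √(13.659115 + 117.959757) = 11.4725 km
9: √((-0.0544·111.32)² + (-0.0685·111.28)²) = √(36.672811 + 58.105250) = 9.7354 km
Threshold 2.45 km: none within range.

none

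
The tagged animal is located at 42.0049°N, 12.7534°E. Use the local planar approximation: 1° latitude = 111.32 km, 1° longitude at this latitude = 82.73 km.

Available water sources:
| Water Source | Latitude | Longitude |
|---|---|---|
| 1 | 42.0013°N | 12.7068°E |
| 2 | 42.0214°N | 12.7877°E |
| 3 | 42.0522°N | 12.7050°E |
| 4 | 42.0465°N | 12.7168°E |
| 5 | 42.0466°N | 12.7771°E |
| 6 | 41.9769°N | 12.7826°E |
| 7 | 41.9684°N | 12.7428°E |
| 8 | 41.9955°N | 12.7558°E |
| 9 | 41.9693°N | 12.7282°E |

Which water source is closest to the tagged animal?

8

Distances from 42.0049°N, 12.7534°E:
1: 3.8760 km
2: 3.3802 km
3: 6.6150 km
4: 5.5330 km
5: 5.0391 km
6: 3.9435 km
7: 4.1567 km
8: 1.0651 km
9: 4.4779 km
Minimum: 8 at 1.0651 km.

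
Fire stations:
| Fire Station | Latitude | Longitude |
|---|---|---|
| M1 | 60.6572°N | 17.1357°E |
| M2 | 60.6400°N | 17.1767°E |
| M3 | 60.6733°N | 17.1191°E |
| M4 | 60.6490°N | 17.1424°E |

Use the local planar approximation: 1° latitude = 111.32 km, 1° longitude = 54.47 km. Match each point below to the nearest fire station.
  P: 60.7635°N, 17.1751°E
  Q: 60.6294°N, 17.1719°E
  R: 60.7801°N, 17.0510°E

P→M3; Q→M2; R→M3

P at 60.7635°N, 17.1751°E:
  M1: 12.0264 km
  M2: 13.7483 km
  M3: 10.4942 km
  M4: 12.8700 km
  → nearest: M3 (10.4942 km)
Q at 60.6294°N, 17.1719°E:
  M1: 3.6695 km
  M2: 1.2086 km
  M3: 5.6704 km
  M4: 2.7097 km
  → nearest: M2 (1.2086 km)
R at 60.7801°N, 17.0510°E:
  M1: 14.4382 km
  M2: 17.0327 km
  M3: 12.4542 km
  M4: 15.4199 km
  → nearest: M3 (12.4542 km)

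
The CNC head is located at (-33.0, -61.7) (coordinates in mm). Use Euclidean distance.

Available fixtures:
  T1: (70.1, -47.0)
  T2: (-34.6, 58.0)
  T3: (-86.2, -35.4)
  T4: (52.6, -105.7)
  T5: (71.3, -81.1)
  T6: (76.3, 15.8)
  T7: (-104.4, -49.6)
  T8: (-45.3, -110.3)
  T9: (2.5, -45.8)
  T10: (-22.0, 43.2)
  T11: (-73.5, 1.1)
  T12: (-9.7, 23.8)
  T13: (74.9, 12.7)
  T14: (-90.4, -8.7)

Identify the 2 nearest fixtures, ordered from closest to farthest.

Distances from (-33.0, -61.7):
T1: 104.1 mm
T2: 119.7 mm
T3: 59.3 mm
T4: 96.2 mm
T5: 106.1 mm
T6: 134.0 mm
T7: 72.4 mm
T8: 50.1 mm
T9: 38.9 mm
T10: 105.5 mm
T11: 74.7 mm
T12: 88.6 mm
T13: 131.1 mm
T14: 78.1 mm
Sorted: T9 (38.9 mm) < T8 (50.1 mm) < T3 (59.3 mm) < T7 (72.4 mm) < …

T9, T8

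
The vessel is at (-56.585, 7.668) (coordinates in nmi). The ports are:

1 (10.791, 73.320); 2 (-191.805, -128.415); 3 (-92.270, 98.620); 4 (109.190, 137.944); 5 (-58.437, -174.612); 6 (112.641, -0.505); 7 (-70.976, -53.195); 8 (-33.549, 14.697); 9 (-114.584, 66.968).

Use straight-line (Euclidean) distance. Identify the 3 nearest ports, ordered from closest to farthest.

8, 7, 9

Distances from (-56.585, 7.668):
1: √((67.376)² + (65.652)²) = √(4539.52538 + 4310.18510) = 94.073 nmi
2: √((-135.220)² + (-136.083)²) = √(18284.44840 + 18518.58289) = 191.841 nmi
3: √((-35.685)² + (90.952)²) = √(1273.41922 + 8272.26630) = 97.702 nmi
4: √((165.775)² + (130.276)²) = √(27481.35063 + 16971.83618) = 210.839 nmi
5: √((-1.852)² + (-182.280)²) = √(3.42990 + 33225.99840) = 182.289 nmi
6: √((169.226)² + (-8.173)²) = √(28637.43908 + 66.79793) = 169.423 nmi
7: √((-14.391)² + (-60.863)²) = √(207.10088 + 3704.30477) = 62.541 nmi
8: √((23.036)² + (7.029)²) = √(530.65730 + 49.40684) = 24.085 nmi
9: √((-57.999)² + (59.300)²) = √(3363.88400 + 3516.49000) = 82.948 nmi
Sorted: 8 (24.085 nmi) < 7 (62.541 nmi) < 9 (82.948 nmi) < 1 (94.073 nmi) < 3 (97.702 nmi) < …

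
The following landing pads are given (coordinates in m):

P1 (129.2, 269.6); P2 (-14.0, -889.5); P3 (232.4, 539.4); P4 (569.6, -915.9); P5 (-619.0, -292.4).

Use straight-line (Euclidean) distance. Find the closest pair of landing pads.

P1 and P3

Pairwise distances:
P1–P2: √((-143.2)² + (-1159.1)²) = √(20506.240 + 1343512.810) = 1167.9 m
P1–P3: √((103.2)² + (269.8)²) = √(10650.240 + 72792.040) = 288.9 m
P1–P4: √((440.4)² + (-1185.5)²) = √(193952.160 + 1405410.250) = 1264.7 m
P1–P5: √((-748.2)² + (-562.0)²) = √(559803.240 + 315844.000) = 935.8 m
P2–P3: √((246.4)² + (1428.9)²) = √(60712.960 + 2041755.210) = 1450.0 m
P2–P4: √((583.6)² + (-26.4)²) = √(340588.960 + 696.960) = 584.2 m
P2–P5: √((-605.0)² + (597.1)²) = √(366025.000 + 356528.410) = 850.0 m
P3–P4: √((337.2)² + (-1455.3)²) = √(113703.840 + 2117898.090) = 1493.9 m
P3–P5: √((-851.4)² + (-831.8)²) = √(724881.960 + 691891.240) = 1190.3 m
P4–P5: √((-1188.6)² + (623.5)²) = √(1412769.960 + 388752.250) = 1342.2 m
Closest pair: P1–P3 at 288.9 m.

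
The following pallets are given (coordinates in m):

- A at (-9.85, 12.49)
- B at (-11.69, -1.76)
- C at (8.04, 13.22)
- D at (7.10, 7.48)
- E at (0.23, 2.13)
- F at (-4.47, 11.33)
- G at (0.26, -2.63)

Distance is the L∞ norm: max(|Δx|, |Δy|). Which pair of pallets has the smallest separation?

Pairwise distances:
E–G: 4.76 m
A–F: 5.38 m
C–D: 5.74 m
D–E: 6.87 m
E–F: 9.20 m
D–G: 10.11 m
A–E: 10.36 m
C–E: 11.09 m
D–F: 11.57 m
B–E: 11.92 m
B–G: 11.95 m
C–F: 12.51 m
B–F: 13.09 m
F–G: 13.96 m
A–B: 14.25 m
A–G: 15.12 m
C–G: 15.85 m
A–D: 16.95 m
A–C: 17.89 m
B–D: 18.79 m
B–C: 19.73 m
Closest pair: E–G at 4.76 m.

E and G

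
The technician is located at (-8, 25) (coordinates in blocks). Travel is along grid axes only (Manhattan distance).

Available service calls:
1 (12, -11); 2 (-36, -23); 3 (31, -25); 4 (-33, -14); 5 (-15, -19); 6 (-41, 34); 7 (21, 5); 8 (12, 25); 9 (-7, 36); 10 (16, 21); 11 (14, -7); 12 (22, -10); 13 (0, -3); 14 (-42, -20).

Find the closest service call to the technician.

Distances from (-8, 25):
1: 56 blocks
2: 76 blocks
3: 89 blocks
4: 64 blocks
5: 51 blocks
6: 42 blocks
7: 49 blocks
8: 20 blocks
9: 12 blocks
10: 28 blocks
11: 54 blocks
12: 65 blocks
13: 36 blocks
14: 79 blocks
Minimum: 9 at 12 blocks.

9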